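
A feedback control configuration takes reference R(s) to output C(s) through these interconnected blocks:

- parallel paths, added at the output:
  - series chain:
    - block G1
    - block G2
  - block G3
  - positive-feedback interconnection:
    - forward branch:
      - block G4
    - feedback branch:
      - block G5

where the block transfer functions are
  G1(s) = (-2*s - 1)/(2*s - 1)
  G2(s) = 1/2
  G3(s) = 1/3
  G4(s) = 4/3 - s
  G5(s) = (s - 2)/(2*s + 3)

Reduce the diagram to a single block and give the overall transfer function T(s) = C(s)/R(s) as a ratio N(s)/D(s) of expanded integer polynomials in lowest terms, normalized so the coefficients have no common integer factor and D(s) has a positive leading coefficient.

(1) combine G1, G2 in series, giving (-2*s - 1)/(4*s - 2)
(2) collapse the loop (G4 forward, G5 return), giving (-6*s^2 - s + 12)/(3*s^2 - 4*s + 17)
(3) add (G1*G2), G3, [G4/(1-G4*G5)] (parallel), which is the overall transfer function T(s) = C(s)/R(s) in lowest terms

Answer: (-78*s^3 + 17*s^2 + 136*s - 157)/(36*s^3 - 66*s^2 + 228*s - 102)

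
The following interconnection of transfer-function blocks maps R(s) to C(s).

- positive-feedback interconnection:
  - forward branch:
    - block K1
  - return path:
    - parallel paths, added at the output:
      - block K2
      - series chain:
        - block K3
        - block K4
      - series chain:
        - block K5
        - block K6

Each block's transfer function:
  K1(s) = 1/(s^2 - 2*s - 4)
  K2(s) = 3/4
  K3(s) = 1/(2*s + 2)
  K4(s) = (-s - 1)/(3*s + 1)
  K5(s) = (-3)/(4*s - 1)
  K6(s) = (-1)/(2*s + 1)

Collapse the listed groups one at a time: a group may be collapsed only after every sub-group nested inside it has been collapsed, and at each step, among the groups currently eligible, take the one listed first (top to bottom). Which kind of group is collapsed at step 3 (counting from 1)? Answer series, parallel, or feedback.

Reducing step by step:

Step 1 - combine K3, K4 in series
Step 2 - combine K5, K6 in series
Step 3 - combine K2, (K3*K4), (K5*K6) in parallel
Step 4 - reduce the feedback loop with forward K1 and return (K2+(K3*K4)+(K5*K6))
At step 3 the group reduced is parallel.

Answer: parallel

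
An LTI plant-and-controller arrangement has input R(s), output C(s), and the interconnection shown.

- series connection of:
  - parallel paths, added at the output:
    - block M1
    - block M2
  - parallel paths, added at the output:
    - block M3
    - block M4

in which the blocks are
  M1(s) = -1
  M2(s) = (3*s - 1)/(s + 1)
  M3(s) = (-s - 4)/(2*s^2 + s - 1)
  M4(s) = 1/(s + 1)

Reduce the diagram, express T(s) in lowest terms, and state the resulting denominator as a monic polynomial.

Step 1. combine M1, M2 in parallel = (2*s - 2)/(s + 1)
Step 2. combine M3, M4 in parallel = (s - 5)/(2*s^2 + s - 1)
Step 3. combine (M1+M2), (M3+M4) in series = (2*s^2 - 12*s + 10)/(2*s^3 + 3*s^2 - 1)
T(s) is the step-3 result (common factors already cancelled). Leading coefficient of the denominator: 2. Divide through by 2 for the monic polynomial.

Therefore the answer is s^3 + 3*s^2/2 - 1/2.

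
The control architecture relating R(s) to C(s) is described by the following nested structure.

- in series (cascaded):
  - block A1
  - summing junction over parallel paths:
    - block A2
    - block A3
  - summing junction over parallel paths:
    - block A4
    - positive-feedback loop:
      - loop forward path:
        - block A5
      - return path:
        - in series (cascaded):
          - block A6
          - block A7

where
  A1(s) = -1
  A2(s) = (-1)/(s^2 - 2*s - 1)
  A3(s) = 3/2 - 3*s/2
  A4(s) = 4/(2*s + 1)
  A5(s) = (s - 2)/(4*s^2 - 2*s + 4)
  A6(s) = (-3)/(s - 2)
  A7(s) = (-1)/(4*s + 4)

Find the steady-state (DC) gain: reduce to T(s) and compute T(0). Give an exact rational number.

The answer is -110/13.

Reasoning:
1. sum the parallel branches A2, A3; result (-3*s^3 + 9*s^2 - 3*s - 5)/(2*s^2 - 4*s - 2)
2. multiply A6, A7 (series); result 3/(4*s^2 - 4*s - 8)
3. apply the feedback formula to A5, (A6*A7); result (4*s^2 - 4*s - 8)/(16*s^3 + 8*s^2 + 8*s + 13)
4. sum the parallel branches A4, [A5/(1-A5*(A6*A7))]; result (72*s^3 + 28*s^2 + 12*s + 44)/(32*s^4 + 32*s^3 + 24*s^2 + 34*s + 13)
5. combine A1, (A2+A3), (A4+[A5/(1-A5*(A6*A7))]) in series; result (108*s^6 - 282*s^5 + 234*s^3 - 110*s^2 + 96*s + 110)/(32*s^6 - 32*s^5 - 72*s^4 - 46*s^3 - 79*s^2 - 60*s - 13)
DC gain: substitute s = 0 into T(s) from step 5: T(0) = 110/(-13) = -110/13.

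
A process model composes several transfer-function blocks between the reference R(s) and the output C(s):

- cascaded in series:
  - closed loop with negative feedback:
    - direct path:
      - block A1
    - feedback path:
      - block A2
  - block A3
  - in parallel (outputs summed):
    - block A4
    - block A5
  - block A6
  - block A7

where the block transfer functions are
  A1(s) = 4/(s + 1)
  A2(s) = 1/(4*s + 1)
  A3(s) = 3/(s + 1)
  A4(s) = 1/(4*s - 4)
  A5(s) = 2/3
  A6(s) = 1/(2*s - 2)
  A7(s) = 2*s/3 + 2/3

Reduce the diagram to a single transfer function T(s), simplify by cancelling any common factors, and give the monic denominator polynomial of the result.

Step 1 - reduce the feedback loop with forward A1 and return A2, giving (16*s + 4)/(4*s^2 + 5*s + 5)
Step 2 - reduce the parallel group A4, A5, giving (8*s - 5)/(12*s - 12)
Step 3 - series reduction of [A1/(1+A1*A2)], A3, (A4+A5), A6, A7, giving (32*s^2 - 12*s - 5)/(12*s^4 - 9*s^3 - 3*s^2 - 15*s + 15)
No further cancellation is possible in the step-3 result, so that is T(s). Its denominator becomes monic after dividing by the leading coefficient 12.

Therefore the answer is s^4 - 3*s^3/4 - s^2/4 - 5*s/4 + 5/4.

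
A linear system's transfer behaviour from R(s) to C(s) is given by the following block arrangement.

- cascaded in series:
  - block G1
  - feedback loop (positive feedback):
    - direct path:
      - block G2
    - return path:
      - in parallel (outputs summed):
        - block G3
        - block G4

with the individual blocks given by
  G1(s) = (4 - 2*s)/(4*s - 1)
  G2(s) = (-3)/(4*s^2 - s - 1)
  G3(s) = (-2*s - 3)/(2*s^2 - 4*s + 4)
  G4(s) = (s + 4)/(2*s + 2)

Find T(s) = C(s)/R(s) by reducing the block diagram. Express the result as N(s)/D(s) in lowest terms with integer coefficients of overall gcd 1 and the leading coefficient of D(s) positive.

Reducing step by step:

Step 1. combine G3, G4 in parallel = (s^3 - 11*s + 5)/(2*s^3 - 2*s^2 + 4)
Step 2. apply the feedback formula to G2, (G3+G4) = (-6*s^3 + 6*s^2 - 12)/(8*s^5 - 10*s^4 + 3*s^3 + 18*s^2 - 37*s + 11)
Step 3. cascade G1, [G2/(1-G2*(G3+G4))], giving the overall T(s)

Answer: (12*s^4 - 36*s^3 + 24*s^2 + 24*s - 48)/(32*s^6 - 48*s^5 + 22*s^4 + 69*s^3 - 166*s^2 + 81*s - 11)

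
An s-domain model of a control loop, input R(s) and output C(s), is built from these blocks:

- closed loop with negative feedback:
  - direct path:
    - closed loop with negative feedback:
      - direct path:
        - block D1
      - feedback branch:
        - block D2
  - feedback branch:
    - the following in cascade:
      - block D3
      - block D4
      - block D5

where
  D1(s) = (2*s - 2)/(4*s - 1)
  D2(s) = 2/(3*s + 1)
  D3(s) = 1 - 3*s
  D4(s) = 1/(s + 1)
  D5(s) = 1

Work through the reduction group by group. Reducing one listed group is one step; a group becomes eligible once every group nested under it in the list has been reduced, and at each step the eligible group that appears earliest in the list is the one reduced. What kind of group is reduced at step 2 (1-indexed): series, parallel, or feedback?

Step 1: feedback reduction of D1, D2
Step 2: cascade D3, D4, D5
Step 3: collapse the loop ([D1/(1+D1*D2)] forward, (D3*D4*D5) return)
Step 2 collapses a series group.

Therefore the answer is series.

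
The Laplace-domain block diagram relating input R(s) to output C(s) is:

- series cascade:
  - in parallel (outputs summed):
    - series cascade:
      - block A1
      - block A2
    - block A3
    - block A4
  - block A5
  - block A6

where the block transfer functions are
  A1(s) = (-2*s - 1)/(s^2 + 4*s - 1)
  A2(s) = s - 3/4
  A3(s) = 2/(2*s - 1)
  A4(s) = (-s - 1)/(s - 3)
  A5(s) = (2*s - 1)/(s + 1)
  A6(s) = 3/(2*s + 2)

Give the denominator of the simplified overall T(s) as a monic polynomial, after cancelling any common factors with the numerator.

Answer: s^5 + 3*s^4 - 10*s^3 - 22*s^2 - 7*s + 3

Working:
1. multiply A1, A2 (series): (-8*s^2 + 2*s + 3)/(4*s^2 + 16*s - 4)
2. reduce the parallel group (A1*A2), A3, A4: (-24*s^4 + 32*s^3 - 28*s^2 - 99*s + 29)/(8*s^4 + 4*s^3 - 108*s^2 + 76*s - 12)
3. multiply ((A1*A2)+A3+A4), A5, A6 (series): (-72*s^4 + 96*s^3 - 84*s^2 - 297*s + 87)/(8*s^5 + 24*s^4 - 80*s^3 - 176*s^2 - 56*s + 24)
Step 3 gives the fully reduced T(s), with no common factor left to cancel. The denominator's leading coefficient is 8, so divide each of its coefficients by 8 to get the monic form.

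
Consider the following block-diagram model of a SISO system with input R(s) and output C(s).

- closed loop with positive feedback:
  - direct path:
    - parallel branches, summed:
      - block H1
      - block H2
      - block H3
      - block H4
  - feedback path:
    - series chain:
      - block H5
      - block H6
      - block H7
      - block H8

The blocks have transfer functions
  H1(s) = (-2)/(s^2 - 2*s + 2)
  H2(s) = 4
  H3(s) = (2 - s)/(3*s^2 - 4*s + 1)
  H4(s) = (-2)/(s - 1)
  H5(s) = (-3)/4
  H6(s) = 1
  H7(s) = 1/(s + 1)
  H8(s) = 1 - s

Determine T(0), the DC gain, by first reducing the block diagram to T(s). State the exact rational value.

Answer: 28/25

Working:
Step 1: reduce the parallel group H1, H2, H3, H4; result (12*s^4 - 47*s^3 + 72*s^2 - 54*s + 14)/(3*s^4 - 10*s^3 + 15*s^2 - 10*s + 2)
Step 2: reduce the series chain H5, H6, H7, H8; result (3*s - 3)/(4*s + 4)
Step 3: collapse the loop ((H1+H2+H3+H4) forward, (H5*H6*H7*H8) return); result (-48*s^5 + 140*s^4 - 100*s^3 - 72*s^2 + 160*s - 56)/(24*s^5 - 149*s^4 + 337*s^3 - 398*s^2 + 236*s - 50)
Evaluating the step-3 result (the overall T(s)) at s = 0 gives T(0) = -56/(-50) = 28/25.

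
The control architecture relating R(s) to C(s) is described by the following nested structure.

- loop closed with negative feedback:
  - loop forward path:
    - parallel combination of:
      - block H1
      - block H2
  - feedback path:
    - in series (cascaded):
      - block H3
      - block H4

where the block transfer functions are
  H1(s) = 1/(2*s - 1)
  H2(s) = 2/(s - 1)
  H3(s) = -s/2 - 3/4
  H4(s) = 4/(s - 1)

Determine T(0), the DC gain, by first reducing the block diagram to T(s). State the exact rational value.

(1) combine H1, H2 in parallel -> (5*s - 3)/(2*s^2 - 3*s + 1)
(2) combine H3, H4 in series -> (-2*s - 3)/(s - 1)
(3) close the feedback loop around (H1+H2), (H3*H4) -> (5*s^2 - 8*s + 3)/(2*s^3 - 15*s^2 - 5*s + 8)
That last expression is T(s); at s = 0 only the constant terms survive, so T(0) = 3/8.

Answer: 3/8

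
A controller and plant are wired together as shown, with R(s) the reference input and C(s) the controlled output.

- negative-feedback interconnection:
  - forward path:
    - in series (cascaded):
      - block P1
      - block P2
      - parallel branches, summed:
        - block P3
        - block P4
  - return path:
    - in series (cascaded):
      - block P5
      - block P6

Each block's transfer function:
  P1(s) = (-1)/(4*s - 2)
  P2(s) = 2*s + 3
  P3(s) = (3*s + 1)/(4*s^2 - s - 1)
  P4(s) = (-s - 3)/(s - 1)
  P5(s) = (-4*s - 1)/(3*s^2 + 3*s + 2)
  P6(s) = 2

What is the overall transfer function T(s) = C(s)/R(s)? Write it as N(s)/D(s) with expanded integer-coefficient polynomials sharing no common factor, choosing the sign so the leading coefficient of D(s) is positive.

Answer: (12*s^6 + 54*s^5 + 80*s^4 + 43*s^3 - 4*s^2 - 19*s - 6)/(24*s^6 - 50*s^5 - 131*s^4 - 115*s^3 + 33*s^2 + 35*s + 4)

Working:
(1) reduce the parallel group P3, P4 = (-4*s^3 - 8*s^2 + 2*s + 2)/(4*s^3 - 5*s^2 + 1)
(2) series reduction of P1, P2, (P3+P4) = (4*s^4 + 14*s^3 + 10*s^2 - 5*s - 3)/(8*s^4 - 14*s^3 + 5*s^2 + 2*s - 1)
(3) reduce the series chain P5, P6 = (-8*s - 2)/(3*s^2 + 3*s + 2)
(4) feedback reduction of (P1*P2*(P3+P4)), (P5*P6) - this is the overall T(s), already in the required normalized form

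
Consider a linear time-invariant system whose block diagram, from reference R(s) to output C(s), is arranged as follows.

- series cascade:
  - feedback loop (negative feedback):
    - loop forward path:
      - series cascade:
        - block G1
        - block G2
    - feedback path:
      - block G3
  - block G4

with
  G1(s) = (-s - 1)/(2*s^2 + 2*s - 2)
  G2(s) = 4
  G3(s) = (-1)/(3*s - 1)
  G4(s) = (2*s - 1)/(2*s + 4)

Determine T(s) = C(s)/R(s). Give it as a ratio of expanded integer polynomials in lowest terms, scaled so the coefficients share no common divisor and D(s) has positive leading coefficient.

First reduce the diagram to T(s).

1. cascade G1, G2; result (-2*s - 2)/(s^2 + s - 1)
2. close the feedback loop around (G1*G2), G3; result (-6*s^2 - 4*s + 2)/(3*s^3 + 2*s^2 - 2*s + 3)
3. multiply [(G1*G2)/(1+(G1*G2)*G3)], G4 (series); the result is T(s) itself (integer coefficients, no common factor, positive leading denominator coefficient)

Answer: (-6*s^3 - s^2 + 4*s - 1)/(3*s^4 + 8*s^3 + 2*s^2 - s + 6)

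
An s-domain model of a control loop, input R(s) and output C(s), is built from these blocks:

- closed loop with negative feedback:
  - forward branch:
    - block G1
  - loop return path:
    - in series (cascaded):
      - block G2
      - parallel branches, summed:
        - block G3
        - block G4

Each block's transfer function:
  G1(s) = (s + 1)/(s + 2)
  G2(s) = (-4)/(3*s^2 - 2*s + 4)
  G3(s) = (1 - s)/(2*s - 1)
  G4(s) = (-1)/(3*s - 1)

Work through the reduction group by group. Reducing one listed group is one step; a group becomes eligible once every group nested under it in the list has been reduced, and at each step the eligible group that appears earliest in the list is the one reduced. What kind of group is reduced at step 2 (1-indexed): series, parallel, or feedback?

1. combine G3, G4 in parallel
2. series reduction of G2, (G3+G4)
3. collapse the loop (G1 forward, (G2*(G3+G4)) return)
Step 2: series.

Answer: series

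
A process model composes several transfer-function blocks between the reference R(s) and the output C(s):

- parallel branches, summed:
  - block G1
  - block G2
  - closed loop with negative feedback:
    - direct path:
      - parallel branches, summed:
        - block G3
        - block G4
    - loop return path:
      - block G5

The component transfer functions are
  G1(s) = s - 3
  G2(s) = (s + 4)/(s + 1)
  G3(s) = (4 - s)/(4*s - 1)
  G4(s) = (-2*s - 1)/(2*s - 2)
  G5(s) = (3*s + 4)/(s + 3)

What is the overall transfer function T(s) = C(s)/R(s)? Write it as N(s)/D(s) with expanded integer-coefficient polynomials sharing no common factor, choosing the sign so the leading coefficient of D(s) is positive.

Answer: (22*s^5 - 10*s^4 + 69*s^3 + 12*s^2 - s + 43)/(22*s^4 + 24*s^3 + 19*s^2 + 39*s + 22)

Working:
[1] sum the parallel branches G3, G4 -> (-10*s^2 + 8*s - 7)/(8*s^2 - 10*s + 2)
[2] apply the feedback formula to (G3+G4), G5 -> (10*s^3 + 22*s^2 - 17*s + 21)/(22*s^3 + 2*s^2 + 17*s + 22)
[3] parallel reduction of G1, G2, [(G3+G4)/(1+(G3+G4)*G5)], which is the overall transfer function T(s) = C(s)/R(s) in lowest terms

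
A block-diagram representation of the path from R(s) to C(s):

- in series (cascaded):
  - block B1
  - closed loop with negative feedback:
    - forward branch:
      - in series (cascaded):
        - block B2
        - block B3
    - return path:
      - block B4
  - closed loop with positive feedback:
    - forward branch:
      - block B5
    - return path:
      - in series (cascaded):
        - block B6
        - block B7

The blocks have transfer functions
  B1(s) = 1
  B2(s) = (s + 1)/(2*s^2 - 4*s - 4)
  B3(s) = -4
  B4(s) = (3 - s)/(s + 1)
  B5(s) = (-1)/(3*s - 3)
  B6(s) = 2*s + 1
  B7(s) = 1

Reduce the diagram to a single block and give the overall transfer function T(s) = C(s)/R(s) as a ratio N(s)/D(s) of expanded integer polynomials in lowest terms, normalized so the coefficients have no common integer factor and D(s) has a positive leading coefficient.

Step 1 - series reduction of B2, B3 -> (-2*s - 2)/(s^2 - 2*s - 2)
Step 2 - close the feedback loop around (B2*B3), B4 -> (-2*s - 2)/(s^2 - 8)
Step 3 - cascade B6, B7 -> 2*s + 1
Step 4 - feedback reduction of B5, (B6*B7) -> (-1)/(5*s - 2)
Step 5 - multiply B1, [(B2*B3)/(1+(B2*B3)*B4)], [B5/(1-B5*(B6*B7))] (series), which is the overall transfer function T(s) = C(s)/R(s) in lowest terms

Final answer: (2*s + 2)/(5*s^3 - 2*s^2 - 40*s + 16)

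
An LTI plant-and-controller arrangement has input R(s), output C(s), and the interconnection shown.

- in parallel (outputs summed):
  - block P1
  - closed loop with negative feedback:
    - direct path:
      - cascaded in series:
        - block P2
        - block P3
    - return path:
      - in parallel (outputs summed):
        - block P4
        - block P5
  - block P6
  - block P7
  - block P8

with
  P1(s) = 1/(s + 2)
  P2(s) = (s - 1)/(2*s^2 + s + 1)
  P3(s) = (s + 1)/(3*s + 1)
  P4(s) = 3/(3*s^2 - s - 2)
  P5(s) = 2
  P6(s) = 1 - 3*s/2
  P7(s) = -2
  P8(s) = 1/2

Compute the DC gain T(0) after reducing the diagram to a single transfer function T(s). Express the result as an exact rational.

The answer is -2.

Reasoning:
(1) combine P2, P3 in series = (s^2 - 1)/(6*s^3 + 5*s^2 + 4*s + 1)
(2) sum the parallel branches P4, P5 = (6*s^2 - 2*s - 1)/(3*s^2 - s - 2)
(3) close the feedback loop around (P2*P3), (P4+P5) = (3*s^3 + 2*s^2 - 3*s - 2)/(18*s^4 + 33*s^3 + 26*s^2 + 8*s + 1)
(4) sum the parallel branches P1, [(P2*P3)/(1+(P2*P3)*(P4+P5))], P6, P7, P8 = (-54*s^6 - 225*s^5 - 303*s^4 - 190*s^3 - 57*s^2 - 23*s - 8)/(36*s^5 + 138*s^4 + 184*s^3 + 120*s^2 + 34*s + 4)
Evaluating the step-4 result (the overall T(s)) at s = 0 gives T(0) = -8/4 = -2.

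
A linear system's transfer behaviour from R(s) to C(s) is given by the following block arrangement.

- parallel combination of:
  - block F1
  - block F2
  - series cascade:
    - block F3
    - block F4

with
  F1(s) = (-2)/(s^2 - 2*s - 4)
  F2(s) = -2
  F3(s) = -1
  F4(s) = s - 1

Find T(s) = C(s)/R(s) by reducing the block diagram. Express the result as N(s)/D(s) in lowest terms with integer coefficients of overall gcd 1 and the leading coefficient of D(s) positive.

Reducing step by step:

1. reduce the series chain F3, F4; result 1 - s
2. combine F1, F2, (F3*F4) in parallel - this is the overall T(s), already in the required normalized form

Answer: (-s^3 + s^2 + 6*s + 2)/(s^2 - 2*s - 4)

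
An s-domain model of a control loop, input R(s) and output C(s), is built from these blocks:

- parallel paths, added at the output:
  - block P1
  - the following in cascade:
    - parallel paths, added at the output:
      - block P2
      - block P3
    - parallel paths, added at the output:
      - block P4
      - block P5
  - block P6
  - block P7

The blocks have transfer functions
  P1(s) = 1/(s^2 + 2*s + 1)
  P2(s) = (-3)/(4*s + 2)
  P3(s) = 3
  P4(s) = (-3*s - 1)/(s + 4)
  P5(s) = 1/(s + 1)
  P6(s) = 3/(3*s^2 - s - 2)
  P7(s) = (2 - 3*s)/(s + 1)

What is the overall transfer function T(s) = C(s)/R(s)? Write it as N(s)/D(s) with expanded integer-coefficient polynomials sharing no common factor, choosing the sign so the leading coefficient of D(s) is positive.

Reducing step by step:

(1) combine P2, P3 in parallel gives (12*s + 3)/(4*s + 2)
(2) parallel reduction of P4, P5 gives (-3*s^2 - 3*s + 3)/(s^2 + 5*s + 4)
(3) series reduction of (P2+P3), (P4+P5) gives (-36*s^3 - 45*s^2 + 27*s + 9)/(4*s^3 + 22*s^2 + 26*s + 8)
(4) reduce the parallel group P1, ((P2+P3)*(P4+P5)), P6, P7; the result is T(s) itself (integer coefficients, no common factor, positive leading denominator coefficient)

Answer: (-144*s^6 - 369*s^5 + 103*s^4 + 650*s^3 + 257*s^2 - 95*s - 42)/(12*s^6 + 74*s^5 + 110*s^4 + 2*s^3 - 106*s^2 - 76*s - 16)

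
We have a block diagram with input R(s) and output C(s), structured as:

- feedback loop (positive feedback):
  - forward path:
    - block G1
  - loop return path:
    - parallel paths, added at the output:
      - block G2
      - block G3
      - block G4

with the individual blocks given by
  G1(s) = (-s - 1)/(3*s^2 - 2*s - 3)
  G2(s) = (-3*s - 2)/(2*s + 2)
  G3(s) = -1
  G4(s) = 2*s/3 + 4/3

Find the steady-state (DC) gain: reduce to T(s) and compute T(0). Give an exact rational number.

Step 1: add G2, G3, G4 (parallel) gives (4*s^2 - 3*s - 4)/(6*s + 6)
Step 2: apply the feedback formula to G1, (G2+G3+G4) gives (-6*s - 6)/(22*s^2 - 15*s - 22)
Step 2 gives the overall T(s). Then T(0) = -6/(-22) = 3/11.

Therefore the answer is 3/11.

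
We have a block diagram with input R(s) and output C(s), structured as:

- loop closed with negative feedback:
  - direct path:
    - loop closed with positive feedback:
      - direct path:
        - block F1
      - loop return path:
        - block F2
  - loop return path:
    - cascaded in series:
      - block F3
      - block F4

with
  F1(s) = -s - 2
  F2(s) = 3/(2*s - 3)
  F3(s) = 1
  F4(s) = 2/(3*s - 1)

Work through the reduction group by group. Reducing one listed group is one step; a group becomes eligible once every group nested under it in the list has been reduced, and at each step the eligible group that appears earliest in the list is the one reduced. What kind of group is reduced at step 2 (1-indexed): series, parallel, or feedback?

[1] reduce the feedback loop with forward F1 and return F2
[2] series reduction of F3, F4
[3] reduce the feedback loop with forward [F1/(1-F1*F2)] and return (F3*F4)
The group at step 2 is a series group.

Final answer: series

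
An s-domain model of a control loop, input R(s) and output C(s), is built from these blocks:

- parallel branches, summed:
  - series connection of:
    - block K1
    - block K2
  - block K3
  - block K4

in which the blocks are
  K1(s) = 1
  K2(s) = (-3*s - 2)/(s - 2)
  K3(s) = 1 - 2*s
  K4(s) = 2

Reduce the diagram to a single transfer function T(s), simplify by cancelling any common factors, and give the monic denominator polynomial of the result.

First reduce the diagram to T(s).

Step 1: combine K1, K2 in series -> (-3*s - 2)/(s - 2)
Step 2: reduce the parallel group (K1*K2), K3, K4 -> (-2*s^2 + 4*s - 8)/(s - 2)
T(s) is the step-2 result (common factors already cancelled). Leading coefficient of the denominator: 1, so no rescaling is needed.

Answer: s - 2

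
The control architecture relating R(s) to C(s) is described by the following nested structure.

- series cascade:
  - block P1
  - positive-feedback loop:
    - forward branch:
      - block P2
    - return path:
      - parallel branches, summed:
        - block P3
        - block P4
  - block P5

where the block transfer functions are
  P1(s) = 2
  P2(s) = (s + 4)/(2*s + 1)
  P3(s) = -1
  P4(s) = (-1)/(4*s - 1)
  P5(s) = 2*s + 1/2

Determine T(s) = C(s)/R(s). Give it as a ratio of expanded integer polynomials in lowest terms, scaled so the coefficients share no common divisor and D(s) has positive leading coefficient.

Reducing step by step:

Step 1 - reduce the parallel group P3, P4: (-4*s)/(4*s - 1)
Step 2 - apply the feedback formula to P2, (P3+P4): (4*s^2 + 15*s - 4)/(12*s^2 + 18*s - 1)
Step 3 - reduce the series chain P1, [P2/(1-P2*(P3+P4))], P5 - this is the overall T(s), already in the required normalized form

Answer: (16*s^3 + 64*s^2 - s - 4)/(12*s^2 + 18*s - 1)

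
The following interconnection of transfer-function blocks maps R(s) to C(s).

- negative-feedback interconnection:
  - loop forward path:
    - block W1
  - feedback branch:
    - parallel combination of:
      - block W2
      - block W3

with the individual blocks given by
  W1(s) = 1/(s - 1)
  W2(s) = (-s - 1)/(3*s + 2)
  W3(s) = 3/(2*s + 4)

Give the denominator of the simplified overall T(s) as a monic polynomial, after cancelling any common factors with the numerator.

Answer: s^3 + 4*s^2/3 - 5*s/6 - 1

Working:
(1) combine W2, W3 in parallel -> (-2*s^2 + 3*s + 2)/(6*s^2 + 16*s + 8)
(2) close the feedback loop around W1, (W2+W3) -> (6*s^2 + 16*s + 8)/(6*s^3 + 8*s^2 - 5*s - 6)
No further cancellation is possible in the step-2 result, so that is T(s). Its denominator becomes monic after dividing by the leading coefficient 6.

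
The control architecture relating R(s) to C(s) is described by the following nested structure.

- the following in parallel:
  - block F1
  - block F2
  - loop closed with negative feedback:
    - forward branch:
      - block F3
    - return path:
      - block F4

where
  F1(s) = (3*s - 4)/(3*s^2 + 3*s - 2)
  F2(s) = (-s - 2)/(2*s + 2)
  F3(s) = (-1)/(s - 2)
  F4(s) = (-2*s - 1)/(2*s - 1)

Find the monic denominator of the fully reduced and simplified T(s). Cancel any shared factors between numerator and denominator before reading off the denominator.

The answer is s^5 + s^4/2 - 7*s^3/6 + 11*s^2/6 + 3*s/2 - 1.

Reasoning:
Step 1: feedback reduction of F3, F4: (1 - 2*s)/(2*s^2 - 3*s + 3)
Step 2: add F1, F2, [F3/(1+F3*F4)] (parallel): (-6*s^5 - 9*s^4 - 30*s^3 + 9*s^2 + 4*s - 16)/(12*s^5 + 6*s^4 - 14*s^3 + 22*s^2 + 18*s - 12)
No further cancellation is possible in the step-2 result, so that is T(s). Its denominator becomes monic after dividing by the leading coefficient 12.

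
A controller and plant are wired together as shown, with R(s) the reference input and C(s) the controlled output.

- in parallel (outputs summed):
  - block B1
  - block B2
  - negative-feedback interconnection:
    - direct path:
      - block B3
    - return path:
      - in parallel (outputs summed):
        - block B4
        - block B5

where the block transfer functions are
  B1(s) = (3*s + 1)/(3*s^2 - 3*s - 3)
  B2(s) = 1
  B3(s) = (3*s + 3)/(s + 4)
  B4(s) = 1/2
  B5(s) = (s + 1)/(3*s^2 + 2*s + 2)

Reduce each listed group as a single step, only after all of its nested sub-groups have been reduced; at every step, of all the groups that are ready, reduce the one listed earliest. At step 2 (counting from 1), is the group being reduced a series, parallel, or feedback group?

Step 1: reduce the parallel group B4, B5
Step 2: close the feedback loop around B3, (B4+B5)
Step 3: combine B1, B2, [B3/(1+B3*(B4+B5))] in parallel
The group at step 2 is a feedback group.

Answer: feedback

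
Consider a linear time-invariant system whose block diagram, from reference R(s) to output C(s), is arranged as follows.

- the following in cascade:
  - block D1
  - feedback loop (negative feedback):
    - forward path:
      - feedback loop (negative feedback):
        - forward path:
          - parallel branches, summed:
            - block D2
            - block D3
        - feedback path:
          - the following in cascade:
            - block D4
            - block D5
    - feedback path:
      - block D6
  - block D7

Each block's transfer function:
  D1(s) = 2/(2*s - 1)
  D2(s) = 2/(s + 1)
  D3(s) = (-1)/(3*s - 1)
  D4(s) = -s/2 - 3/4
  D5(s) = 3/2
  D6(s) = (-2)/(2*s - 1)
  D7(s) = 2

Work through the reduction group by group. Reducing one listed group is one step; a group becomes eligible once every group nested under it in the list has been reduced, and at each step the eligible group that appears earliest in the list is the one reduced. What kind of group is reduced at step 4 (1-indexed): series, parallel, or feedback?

(1) combine D2, D3 in parallel
(2) series reduction of D4, D5
(3) collapse the loop ((D2+D3) forward, (D4*D5) return)
(4) feedback reduction of [(D2+D3)/(1+(D2+D3)*(D4*D5))], D6
(5) series reduction of D1, [[(D2+D3)/(1+(D2+D3)*(D4*D5))]/(1+[(D2+D3)/(1+(D2+D3)*(D4*D5))]*D6)], D7
At step 4 the group reduced is feedback.

Hence the answer: feedback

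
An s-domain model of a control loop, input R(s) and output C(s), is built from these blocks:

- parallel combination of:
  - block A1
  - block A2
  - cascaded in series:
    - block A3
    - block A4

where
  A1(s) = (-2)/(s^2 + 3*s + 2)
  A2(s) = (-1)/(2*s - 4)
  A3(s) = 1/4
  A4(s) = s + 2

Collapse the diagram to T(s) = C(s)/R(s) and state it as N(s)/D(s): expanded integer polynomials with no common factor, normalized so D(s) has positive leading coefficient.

Answer: (s^4 + 3*s^3 - 4*s^2 - 26*s + 4)/(4*s^3 + 4*s^2 - 16*s - 16)

Working:
Step 1: cascade A3, A4; result s/4 + 1/2
Step 2: combine A1, A2, (A3*A4) in parallel, which is the overall transfer function T(s) = C(s)/R(s) in lowest terms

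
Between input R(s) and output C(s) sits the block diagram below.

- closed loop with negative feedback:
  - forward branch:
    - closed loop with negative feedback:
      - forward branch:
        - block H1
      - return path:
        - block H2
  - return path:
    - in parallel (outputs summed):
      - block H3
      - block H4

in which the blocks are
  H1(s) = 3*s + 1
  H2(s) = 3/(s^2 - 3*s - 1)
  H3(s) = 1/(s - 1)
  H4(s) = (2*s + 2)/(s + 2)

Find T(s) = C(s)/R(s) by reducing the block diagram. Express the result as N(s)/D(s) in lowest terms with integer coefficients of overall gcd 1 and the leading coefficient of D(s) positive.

Reducing step by step:

(1) close the feedback loop around H1, H2; result (3*s^3 - 8*s^2 - 6*s - 1)/(s^2 + 6*s + 2)
(2) combine H3, H4 in parallel; result (2*s^2 + s)/(s^2 + s - 2)
(3) feedback reduction of [H1/(1+H1*H2)], (H3+H4) - this is the overall T(s), already in the required normalized form

Answer: (3*s^5 - 5*s^4 - 20*s^3 + 9*s^2 + 11*s + 2)/(6*s^5 - 12*s^4 - 13*s^3 - 2*s^2 - 11*s - 4)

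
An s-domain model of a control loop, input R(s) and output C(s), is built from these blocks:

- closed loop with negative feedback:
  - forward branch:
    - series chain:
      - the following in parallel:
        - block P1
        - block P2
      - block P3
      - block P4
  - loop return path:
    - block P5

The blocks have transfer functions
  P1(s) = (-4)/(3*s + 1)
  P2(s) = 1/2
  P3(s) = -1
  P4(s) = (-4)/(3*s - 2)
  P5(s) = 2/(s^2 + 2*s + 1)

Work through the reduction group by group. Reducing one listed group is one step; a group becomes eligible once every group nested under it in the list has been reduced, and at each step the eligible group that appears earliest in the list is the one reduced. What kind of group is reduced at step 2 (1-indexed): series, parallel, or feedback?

Step 1: sum the parallel branches P1, P2
Step 2: combine (P1+P2), P3, P4 in series
Step 3: apply the feedback formula to ((P1+P2)*P3*P4), P5
The group at step 2 is a series group.

Final answer: series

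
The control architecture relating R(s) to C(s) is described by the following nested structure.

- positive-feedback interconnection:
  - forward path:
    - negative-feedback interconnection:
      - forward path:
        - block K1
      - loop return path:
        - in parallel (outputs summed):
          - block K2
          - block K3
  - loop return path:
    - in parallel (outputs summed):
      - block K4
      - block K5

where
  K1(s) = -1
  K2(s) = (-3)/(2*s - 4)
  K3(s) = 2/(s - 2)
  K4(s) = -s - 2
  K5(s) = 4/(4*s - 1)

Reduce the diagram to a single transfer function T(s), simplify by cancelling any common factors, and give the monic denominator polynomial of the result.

First reduce the diagram to T(s).

[1] add K2, K3 (parallel), giving 1/(2*s - 4)
[2] close the feedback loop around K1, (K2+K3), giving (4 - 2*s)/(2*s - 5)
[3] parallel reduction of K4, K5, giving (-4*s^2 - 7*s + 6)/(4*s - 1)
[4] collapse the loop ([K1/(1+K1*(K2+K3))] forward, (K4+K5) return), giving (8*s^2 - 18*s + 4)/(8*s^3 - 10*s^2 - 18*s + 19)
No further cancellation is possible in the step-4 result, so that is T(s). Its denominator becomes monic after dividing by the leading coefficient 8.

Answer: s^3 - 5*s^2/4 - 9*s/4 + 19/8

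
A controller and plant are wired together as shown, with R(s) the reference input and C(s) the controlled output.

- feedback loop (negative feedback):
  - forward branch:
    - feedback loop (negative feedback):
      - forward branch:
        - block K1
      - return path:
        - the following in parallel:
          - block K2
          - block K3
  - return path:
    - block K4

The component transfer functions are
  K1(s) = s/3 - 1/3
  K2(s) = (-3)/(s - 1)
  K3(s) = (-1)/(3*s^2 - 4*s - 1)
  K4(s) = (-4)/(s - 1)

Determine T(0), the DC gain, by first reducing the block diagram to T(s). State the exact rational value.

Answer: 1/5

Working:
Step 1: sum the parallel branches K2, K3, giving (-9*s^2 + 11*s + 4)/(3*s^3 - 7*s^2 + 3*s + 1)
Step 2: collapse the loop (K1 forward, (K2+K3) return), giving -3*s^2 + 4*s + 1
Step 3: close the feedback loop around [K1/(1+K1*(K2+K3))], K4, giving (-3*s^3 + 7*s^2 - 3*s - 1)/(12*s^2 - 15*s - 5)
The step-3 result is T(s). Setting s = 0: T(0) = -1/(-5) = 1/5.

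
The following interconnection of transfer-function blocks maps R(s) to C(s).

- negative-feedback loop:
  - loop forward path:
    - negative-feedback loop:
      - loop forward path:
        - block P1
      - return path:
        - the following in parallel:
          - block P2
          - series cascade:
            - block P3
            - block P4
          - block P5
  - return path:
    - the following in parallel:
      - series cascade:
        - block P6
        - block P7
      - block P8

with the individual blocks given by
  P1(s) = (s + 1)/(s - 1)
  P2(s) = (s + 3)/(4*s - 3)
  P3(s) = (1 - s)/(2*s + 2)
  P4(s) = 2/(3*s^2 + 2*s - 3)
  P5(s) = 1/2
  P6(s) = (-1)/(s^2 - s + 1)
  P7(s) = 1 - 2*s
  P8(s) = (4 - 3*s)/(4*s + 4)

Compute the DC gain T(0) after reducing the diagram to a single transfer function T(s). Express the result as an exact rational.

Step 1. series reduction of P3, P4 = (1 - s)/(3*s^3 + 5*s^2 - s - 3)
Step 2. add P2, (P3*P4), P5 (parallel) = (18*s^4 + 39*s^3 + s^2 - 7*s - 15)/(24*s^4 + 22*s^3 - 38*s^2 - 18*s + 18)
Step 3. apply the feedback formula to P1, (P2+(P3*P4)+P5) = (24*s^4 + 22*s^3 - 38*s^2 - 18*s + 18)/(42*s^4 + 13*s^3 - 33*s^2 + 47*s - 33)
Step 4. cascade P6, P7 = (2*s - 1)/(s^2 - s + 1)
Step 5. add (P6*P7), P8 (parallel) = (-3*s^3 + 15*s^2 - 3*s)/(4*s^3 + 4)
Step 6. apply the feedback formula to [P1/(1+P1*(P2+(P3*P4)+P5))], ((P6*P7)+P8) = (48*s^6 - 4*s^5 - 72*s^4 + 84*s^3 - 4*s^2 - 72*s + 36)/(48*s^6 + 125*s^5 - 5*s^4 - 108*s^3 - 37*s^2 + 133*s - 66)
That last expression is T(s); at s = 0 only the constant terms survive, so T(0) = 36/(-66) = -6/11.

Answer: -6/11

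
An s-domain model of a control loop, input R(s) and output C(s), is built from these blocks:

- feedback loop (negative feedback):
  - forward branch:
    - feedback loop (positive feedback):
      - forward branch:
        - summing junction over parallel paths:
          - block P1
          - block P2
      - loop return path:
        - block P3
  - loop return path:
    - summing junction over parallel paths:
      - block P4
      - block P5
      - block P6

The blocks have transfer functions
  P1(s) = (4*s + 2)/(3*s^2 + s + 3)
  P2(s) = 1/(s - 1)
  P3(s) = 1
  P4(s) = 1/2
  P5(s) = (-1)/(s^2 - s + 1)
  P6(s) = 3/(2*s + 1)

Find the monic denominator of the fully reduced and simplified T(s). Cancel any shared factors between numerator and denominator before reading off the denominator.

(1) parallel reduction of P1, P2, giving (7*s^2 - s + 1)/(3*s^3 - 2*s^2 + 2*s - 3)
(2) feedback reduction of (P1+P2), P3, giving (7*s^2 - s + 1)/(3*s^3 - 9*s^2 + 3*s - 4)
(3) parallel reduction of P4, P5, P6, giving (2*s^3 + 5*s^2 - 9*s + 5)/(4*s^3 - 2*s^2 + 2*s + 2)
(4) close the feedback loop around [(P1+P2)/(1-(P1+P2)*P3)], (P4+P5+P6), giving (28*s^5 - 18*s^4 + 20*s^3 + 10*s^2 + 2)/(12*s^6 - 28*s^5 + 69*s^4 - 100*s^3 + 45*s^2 - 16*s - 3)
T(s) is the step-4 result (common factors already cancelled). Leading coefficient of the denominator: 12. Divide through by 12 for the monic polynomial.

Therefore the answer is s^6 - 7*s^5/3 + 23*s^4/4 - 25*s^3/3 + 15*s^2/4 - 4*s/3 - 1/4.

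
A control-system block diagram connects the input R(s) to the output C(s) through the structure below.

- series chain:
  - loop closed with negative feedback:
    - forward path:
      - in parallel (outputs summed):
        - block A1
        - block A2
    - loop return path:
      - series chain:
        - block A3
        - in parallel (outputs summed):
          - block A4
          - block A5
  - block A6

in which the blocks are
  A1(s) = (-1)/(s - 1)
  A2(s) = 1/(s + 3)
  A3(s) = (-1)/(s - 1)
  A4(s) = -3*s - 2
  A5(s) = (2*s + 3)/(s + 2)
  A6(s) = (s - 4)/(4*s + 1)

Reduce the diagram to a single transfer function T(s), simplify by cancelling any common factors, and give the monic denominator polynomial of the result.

First reduce the diagram to T(s).

Step 1: combine A1, A2 in parallel, giving (-4)/(s^2 + 2*s - 3)
Step 2: parallel reduction of A4, A5, giving (-3*s^2 - 6*s - 1)/(s + 2)
Step 3: multiply A3, (A4+A5) (series), giving (3*s^2 + 6*s + 1)/(s^2 + s - 2)
Step 4: collapse the loop ((A1+A2) forward, (A3*(A4+A5)) return), giving (-4*s^2 - 4*s + 8)/(s^4 + 3*s^3 - 15*s^2 - 31*s + 2)
Step 5: cascade [(A1+A2)/(1+(A1+A2)*(A3*(A4+A5)))], A6, giving (-4*s^3 + 12*s^2 + 24*s - 32)/(4*s^5 + 13*s^4 - 57*s^3 - 139*s^2 - 23*s + 2)
T(s) is the step-5 result (common factors already cancelled). Leading coefficient of the denominator: 4. Divide through by 4 for the monic polynomial.

Answer: s^5 + 13*s^4/4 - 57*s^3/4 - 139*s^2/4 - 23*s/4 + 1/2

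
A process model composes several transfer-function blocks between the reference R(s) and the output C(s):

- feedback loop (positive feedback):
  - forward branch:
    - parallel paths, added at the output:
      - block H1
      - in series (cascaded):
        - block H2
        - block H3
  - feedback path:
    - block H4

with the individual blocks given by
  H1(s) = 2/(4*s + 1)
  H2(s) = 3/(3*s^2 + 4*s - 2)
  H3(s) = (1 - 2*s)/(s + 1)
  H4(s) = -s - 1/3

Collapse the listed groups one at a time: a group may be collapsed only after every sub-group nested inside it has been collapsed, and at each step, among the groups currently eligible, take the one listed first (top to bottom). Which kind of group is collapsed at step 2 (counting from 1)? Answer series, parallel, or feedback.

Step 1. combine H2, H3 in series
Step 2. combine H1, (H2*H3) in parallel
Step 3. close the feedback loop around (H1+(H2*H3)), H4
At step 2 the group reduced is parallel.

Final answer: parallel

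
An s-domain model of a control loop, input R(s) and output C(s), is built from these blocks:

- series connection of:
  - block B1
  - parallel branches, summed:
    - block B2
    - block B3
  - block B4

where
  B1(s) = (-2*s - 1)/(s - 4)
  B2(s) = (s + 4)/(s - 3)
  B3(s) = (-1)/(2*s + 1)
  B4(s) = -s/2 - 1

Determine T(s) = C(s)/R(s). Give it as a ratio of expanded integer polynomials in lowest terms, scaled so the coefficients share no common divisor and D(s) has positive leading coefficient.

First reduce the diagram to T(s).

[1] sum the parallel branches B2, B3, giving (2*s^2 + 8*s + 7)/(2*s^2 - 5*s - 3)
[2] combine B1, (B2+B3), B4 in series, which is the overall transfer function T(s) = C(s)/R(s) in lowest terms

Answer: (2*s^3 + 12*s^2 + 23*s + 14)/(2*s^2 - 14*s + 24)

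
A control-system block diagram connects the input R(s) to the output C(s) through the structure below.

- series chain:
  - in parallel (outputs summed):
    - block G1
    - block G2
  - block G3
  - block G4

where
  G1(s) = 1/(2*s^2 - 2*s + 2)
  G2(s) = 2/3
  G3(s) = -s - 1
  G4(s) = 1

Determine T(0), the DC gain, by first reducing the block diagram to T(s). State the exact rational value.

Step 1: reduce the parallel group G1, G2 gives (4*s^2 - 4*s + 7)/(6*s^2 - 6*s + 6)
Step 2: combine (G1+G2), G3, G4 in series gives (-4*s^3 - 3*s - 7)/(6*s^2 - 6*s + 6)
DC gain: substitute s = 0 into T(s) from step 2: T(0) = -7/6.

Hence the answer: -7/6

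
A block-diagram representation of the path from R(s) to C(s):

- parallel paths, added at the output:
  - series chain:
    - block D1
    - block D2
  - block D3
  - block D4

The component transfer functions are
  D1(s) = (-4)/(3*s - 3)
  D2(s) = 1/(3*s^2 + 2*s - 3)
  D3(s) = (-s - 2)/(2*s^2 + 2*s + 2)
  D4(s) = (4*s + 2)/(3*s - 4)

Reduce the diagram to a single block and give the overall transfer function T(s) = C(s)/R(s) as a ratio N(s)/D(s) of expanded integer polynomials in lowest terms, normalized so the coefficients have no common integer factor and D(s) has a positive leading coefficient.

Reducing step by step:

(1) reduce the series chain D1, D2; result (-4)/(9*s^3 - 3*s^2 - 15*s + 9)
(2) add (D1*D2), D3, D4 (parallel) - this is the overall T(s), already in the required normalized form

Answer: (72*s^6 + 57*s^5 - 57*s^4 - 9*s^3 - 97*s^2 - 82*s + 140)/(54*s^6 - 36*s^5 - 102*s^4 + 18*s^3 + 36*s^2 + 102*s - 72)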